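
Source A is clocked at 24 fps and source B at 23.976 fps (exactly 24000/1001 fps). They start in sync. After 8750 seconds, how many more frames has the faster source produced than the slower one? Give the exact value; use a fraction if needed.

A emits 24 × 8750 = 210000 frames; B emits 24000/1001 × 8750 = 30000000/143.
Difference = 30000/143 frames (≈ 209.7902); B is behind A.

30000/143 frames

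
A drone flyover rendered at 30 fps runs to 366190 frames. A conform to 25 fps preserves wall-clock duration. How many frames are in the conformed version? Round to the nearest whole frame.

Frames at target rate = 366190 × (25) / (30) = 915475/3 ≈ 305158.333.
Nearest whole frame: 305158.

305158 frames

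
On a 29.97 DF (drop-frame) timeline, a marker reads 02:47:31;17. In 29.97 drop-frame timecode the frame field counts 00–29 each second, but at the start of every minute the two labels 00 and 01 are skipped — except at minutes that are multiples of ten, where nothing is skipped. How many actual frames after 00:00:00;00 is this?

Complete 10-minute blocks: 16, each 17982 frames → 287712.
Remaining 7 whole minutes in the current block: 1800 + 6 × 1798 = 12588 frames.
Within the current minute: 31 × 30 + 17 − 2 = 945 (labels ;00/;01 skipped at this minute). Total = 287712 + 12588 + 945 = 301245.

301245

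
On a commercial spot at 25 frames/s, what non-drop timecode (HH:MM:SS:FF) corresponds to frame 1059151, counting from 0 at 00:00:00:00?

1059151 ÷ 25 = 42366 full seconds, remainder 1 frame.
42366 s = 11 h 46 min 6 s.
Timecode: 11:46:06:01.

11:46:06:01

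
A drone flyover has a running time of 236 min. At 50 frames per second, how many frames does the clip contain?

708000 frames

236 min = 14160 s.
Frames = 14160 × 50 = 708000.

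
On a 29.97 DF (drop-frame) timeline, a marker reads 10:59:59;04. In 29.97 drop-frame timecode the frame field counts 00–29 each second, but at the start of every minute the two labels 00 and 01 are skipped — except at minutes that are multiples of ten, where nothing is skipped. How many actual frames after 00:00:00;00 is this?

1186786

Complete 10-minute blocks: 65, each 17982 frames → 1168830.
Remaining 9 whole minutes in the current block: 1800 + 8 × 1798 = 16184 frames.
Within the current minute: 59 × 30 + 4 − 2 = 1772 (labels ;00/;01 skipped at this minute). Total = 1168830 + 16184 + 1772 = 1186786.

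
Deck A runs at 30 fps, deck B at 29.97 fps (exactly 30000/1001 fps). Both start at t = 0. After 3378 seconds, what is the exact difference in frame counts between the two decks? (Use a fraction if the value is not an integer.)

101340/1001 frames

A emits 30 × 3378 = 101340 frames; B emits 30000/1001 × 3378 = 101340000/1001.
Difference = 101340/1001 frames (≈ 101.2388); B is behind A.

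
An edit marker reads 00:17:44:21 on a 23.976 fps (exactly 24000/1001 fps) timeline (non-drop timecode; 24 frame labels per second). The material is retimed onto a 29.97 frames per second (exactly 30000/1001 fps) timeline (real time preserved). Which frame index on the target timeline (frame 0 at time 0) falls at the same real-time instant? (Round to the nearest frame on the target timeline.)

Source frame index: (0×3600 + 17×60 + 44) × 24 + 21 = 25557.
Real time: 25557 / (24000/1001) = 8527519/8000 s.
Target frame: (8527519/8000) × (30000/1001) = 127785/4 ≈ 31946.250 → 31946.

frame 31946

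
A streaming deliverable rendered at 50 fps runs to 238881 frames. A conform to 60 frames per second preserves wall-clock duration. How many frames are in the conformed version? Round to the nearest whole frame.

Frames at target rate = 238881 × (60) / (50) = 1433286/5 ≈ 286657.200.
Nearest whole frame: 286657.

286657 frames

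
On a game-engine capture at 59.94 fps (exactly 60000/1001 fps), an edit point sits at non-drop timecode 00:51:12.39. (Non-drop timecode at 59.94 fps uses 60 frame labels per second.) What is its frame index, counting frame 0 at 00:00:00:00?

Total seconds to the label: (0 × 3600 + 51 × 60 + 12) = 3072.
Frame index = 3072 × 60 + 39 = 184359.

frame 184359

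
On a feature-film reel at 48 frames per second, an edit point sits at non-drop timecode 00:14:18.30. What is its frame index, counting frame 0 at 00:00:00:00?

Total seconds to the label: (0 × 3600 + 14 × 60 + 18) = 858.
Frame index = 858 × 48 + 30 = 41214.

frame 41214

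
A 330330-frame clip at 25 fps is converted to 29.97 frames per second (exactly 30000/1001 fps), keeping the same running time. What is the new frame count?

Target frames = source frames × (target rate / source rate) = 330330 × (30000/1001)/(25) = 330330 × 1200/1001 = 396000.

396000 frames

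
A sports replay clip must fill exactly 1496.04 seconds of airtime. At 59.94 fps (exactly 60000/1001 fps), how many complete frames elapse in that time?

Frames = 1496.04 × 60000/1001 = 986400/11 ≈ 89672.7273.
Complete frames: 89672.

89672 frames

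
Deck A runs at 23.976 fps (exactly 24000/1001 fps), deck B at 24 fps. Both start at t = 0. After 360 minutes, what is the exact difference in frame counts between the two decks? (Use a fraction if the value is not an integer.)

518400/1001 frames

360 min = 21600 s.
A emits 24000/1001 × 21600 = 518400000/1001 frames; B emits 24 × 21600 = 518400.
Difference = 518400/1001 frames (≈ 517.8821); B is ahead of A.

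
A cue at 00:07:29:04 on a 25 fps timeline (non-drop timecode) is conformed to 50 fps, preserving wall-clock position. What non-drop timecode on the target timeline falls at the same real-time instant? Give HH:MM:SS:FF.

Source frame index: (0×3600 + 7×60 + 29) × 25 + 4 = 11229.
Real time: 11229 / (25) = 11229/25 s.
Target frame: (11229/25) × (50) = 22458.
At 50 labels/s: frame 22458 → 00:07:29:08.

00:07:29:08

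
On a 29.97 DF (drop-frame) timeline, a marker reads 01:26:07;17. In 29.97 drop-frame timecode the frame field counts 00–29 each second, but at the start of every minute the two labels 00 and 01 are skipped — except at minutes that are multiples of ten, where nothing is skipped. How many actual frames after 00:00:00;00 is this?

154871

As if non-drop at 30 labels/s: (1 × 3600 + 26 × 60 + 7) × 30 + 17 = 155027.
Minute boundaries passed: 86; those not divisible by 10: 86 − 8 = 78; dropped labels = 2 × 78 = 156.
Actual frame index = 155027 − 156 = 154871.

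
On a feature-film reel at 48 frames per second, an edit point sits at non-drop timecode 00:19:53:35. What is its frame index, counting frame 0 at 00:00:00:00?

Total seconds to the label: (0 × 3600 + 19 × 60 + 53) = 1193.
Frame index = 1193 × 48 + 35 = 57299.

57299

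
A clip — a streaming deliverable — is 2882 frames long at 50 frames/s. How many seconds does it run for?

57.64 seconds

Running time = 2882 / (50) = 57.64 s.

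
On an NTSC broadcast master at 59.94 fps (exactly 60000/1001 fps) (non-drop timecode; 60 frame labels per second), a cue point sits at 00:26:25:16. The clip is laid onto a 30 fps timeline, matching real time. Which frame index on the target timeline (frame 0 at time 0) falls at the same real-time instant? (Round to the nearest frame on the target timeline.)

frame 47606

Source frame index: (0×3600 + 26×60 + 25) × 60 + 16 = 95116.
Real time: 95116 / (60000/1001) = 23802779/15000 s.
Target frame: (23802779/15000) × (30) = 23802779/500 ≈ 47605.558 → 47606.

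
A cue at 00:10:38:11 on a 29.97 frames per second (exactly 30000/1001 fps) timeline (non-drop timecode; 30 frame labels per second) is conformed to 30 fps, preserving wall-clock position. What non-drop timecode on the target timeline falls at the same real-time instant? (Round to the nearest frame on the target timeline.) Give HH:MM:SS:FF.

00:10:39:00

Source frame index: (0×3600 + 10×60 + 38) × 30 + 11 = 19151.
Real time: 19151 / (30000/1001) = 19170151/30000 s.
Target frame: (19170151/30000) × (30) = 19170151/1000 ≈ 19170.151 → 19170.
At 30 labels/s: frame 19170 → 00:10:39:00.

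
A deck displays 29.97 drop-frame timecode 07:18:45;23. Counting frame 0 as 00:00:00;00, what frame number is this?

Complete 10-minute blocks: 43, each 17982 frames → 773226.
Remaining 8 whole minutes in the current block: 1800 + 7 × 1798 = 14386 frames.
Within the current minute: 45 × 30 + 23 − 2 = 1371 (labels ;00/;01 skipped at this minute). Total = 773226 + 14386 + 1371 = 788983.

788983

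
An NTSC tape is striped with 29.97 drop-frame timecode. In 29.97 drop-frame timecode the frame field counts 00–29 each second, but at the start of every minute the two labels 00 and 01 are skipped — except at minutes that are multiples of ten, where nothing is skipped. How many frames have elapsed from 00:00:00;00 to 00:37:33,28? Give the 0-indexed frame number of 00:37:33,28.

As if non-drop at 30 labels/s: (0 × 3600 + 37 × 60 + 33) × 30 + 28 = 67618.
Minute boundaries passed: 37; those not divisible by 10: 37 − 3 = 34; dropped labels = 2 × 34 = 68.
Actual frame index = 67618 − 68 = 67550.

67550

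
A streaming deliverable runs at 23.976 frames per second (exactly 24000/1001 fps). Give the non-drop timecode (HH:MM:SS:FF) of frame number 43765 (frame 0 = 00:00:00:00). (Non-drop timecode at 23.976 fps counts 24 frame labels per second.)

43765 ÷ 24 = 1823 full seconds, remainder 13 frames.
1823 s = 0 h 30 min 23 s.
Timecode: 00:30:23:13.

00:30:23:13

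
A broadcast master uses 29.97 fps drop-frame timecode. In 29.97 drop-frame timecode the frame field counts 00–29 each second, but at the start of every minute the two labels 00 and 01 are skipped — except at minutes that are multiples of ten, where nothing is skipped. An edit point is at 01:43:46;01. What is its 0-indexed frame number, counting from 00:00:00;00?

186595

Complete 10-minute blocks: 10, each 17982 frames → 179820.
Remaining 3 whole minutes in the current block: 1800 + 2 × 1798 = 5396 frames.
Within the current minute: 46 × 30 + 1 − 2 = 1379 (labels ;00/;01 skipped at this minute). Total = 179820 + 5396 + 1379 = 186595.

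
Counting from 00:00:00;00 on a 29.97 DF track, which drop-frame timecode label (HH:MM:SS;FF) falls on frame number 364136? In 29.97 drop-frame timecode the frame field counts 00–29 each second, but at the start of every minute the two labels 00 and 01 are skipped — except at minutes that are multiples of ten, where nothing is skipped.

Ten DF minutes hold 17982 frames, so frame 364136 lies in block 20 (frames 359640–377621) with 4496 frames into that block.
The block's first minute is 1800 frames and the rest 1798 each; 4496 frames reaches minute 2, so 20 × 18 + 2 × 2 = 364 labels have been skipped so far.
Adding those back, label number 364136 + 364 = 364500 at 30 labels/s is 12150 s + 0 f = 3 h 22 min 30 s frame 0, i.e. 03:22:30;00.

03:22:30;00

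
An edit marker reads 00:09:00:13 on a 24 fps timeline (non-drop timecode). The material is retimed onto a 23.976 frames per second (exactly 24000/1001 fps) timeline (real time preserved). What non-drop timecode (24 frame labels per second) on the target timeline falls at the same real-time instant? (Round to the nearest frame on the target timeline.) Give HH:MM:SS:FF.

Source frame index: (0×3600 + 9×60 + 0) × 24 + 13 = 12973.
Real time: 12973 / (24) = 12973/24 s.
Target frame: (12973/24) × (24000/1001) = 12973000/1001 ≈ 12960.040 → 12960.
At 24 labels/s: frame 12960 → 00:09:00:00.

00:09:00:00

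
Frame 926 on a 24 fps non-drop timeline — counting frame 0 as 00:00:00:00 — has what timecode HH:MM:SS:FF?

00:00:38:14

926 ÷ 24 = 38 full seconds, remainder 14 frames.
38 s = 0 h 0 min 38 s.
Timecode: 00:00:38:14.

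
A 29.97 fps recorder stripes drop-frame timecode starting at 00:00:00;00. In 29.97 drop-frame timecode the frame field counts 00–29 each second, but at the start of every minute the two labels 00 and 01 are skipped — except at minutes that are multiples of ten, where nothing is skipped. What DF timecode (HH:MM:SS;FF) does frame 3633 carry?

Each 10-minute DF block holds 10 × 60 × 30 − 9 × 2 = 17982 frames. 3633 ÷ 17982 → 0 full blocks, remainder 3633.
Within the partial block the first minute is 1800 frames and each further minute 1798, so 2 further minute boundaries passed. Total skipped labels = 18 × 0 + 2 × 2 = 4.
Non-drop label index = 3633 + 4 = 3637; at 30 labels/s that is 00:02:01:07, i.e. DF 00:02:01;07.

00:02:01;07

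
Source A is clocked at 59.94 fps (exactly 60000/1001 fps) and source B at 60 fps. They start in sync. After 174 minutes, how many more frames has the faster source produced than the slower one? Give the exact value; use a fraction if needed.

626400/1001 frames

174 min = 10440 s.
A emits 60000/1001 × 10440 = 626400000/1001 frames; B emits 60 × 10440 = 626400.
Difference = 626400/1001 frames (≈ 625.7742); B is ahead of A.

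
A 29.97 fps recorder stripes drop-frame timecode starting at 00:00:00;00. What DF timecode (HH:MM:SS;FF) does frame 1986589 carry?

18:24:45;27

Ten DF minutes hold 17982 frames, so frame 1986589 lies in block 110 (frames 1978020–1996001) with 8569 frames into that block.
The block's first minute is 1800 frames and the rest 1798 each; 8569 frames reaches minute 4, so 110 × 18 + 4 × 2 = 1988 labels have been skipped so far.
Adding those back, label number 1986589 + 1988 = 1988577 at 30 labels/s is 66285 s + 27 f = 18 h 24 min 45 s frame 27, i.e. 18:24:45;27.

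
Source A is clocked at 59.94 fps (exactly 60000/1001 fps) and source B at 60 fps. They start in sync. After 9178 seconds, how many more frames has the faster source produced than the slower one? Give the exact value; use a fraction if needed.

42360/77 frames

A emits 60000/1001 × 9178 = 42360000/77 frames; B emits 60 × 9178 = 550680.
Difference = 42360/77 frames (≈ 550.1299); B is ahead of A.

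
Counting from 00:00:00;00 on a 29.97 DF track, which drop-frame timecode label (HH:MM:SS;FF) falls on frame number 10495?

00:05:50;05

Each 10-minute DF block holds 10 × 60 × 30 − 9 × 2 = 17982 frames. 10495 ÷ 17982 → 0 full blocks, remainder 10495.
Within the partial block the first minute is 1800 frames and each further minute 1798, so 5 further minute boundaries passed. Total skipped labels = 18 × 0 + 2 × 5 = 10.
Non-drop label index = 10495 + 10 = 10505; at 30 labels/s that is 00:05:50:05, i.e. DF 00:05:50;05.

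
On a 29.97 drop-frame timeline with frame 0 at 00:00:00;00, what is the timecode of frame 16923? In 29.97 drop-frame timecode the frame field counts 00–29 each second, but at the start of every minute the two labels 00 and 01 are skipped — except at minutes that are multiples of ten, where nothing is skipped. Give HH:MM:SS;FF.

Each 10-minute DF block holds 10 × 60 × 30 − 9 × 2 = 17982 frames. 16923 ÷ 17982 → 0 full blocks, remainder 16923.
Within the partial block the first minute is 1800 frames and each further minute 1798, so 9 further minute boundaries passed. Total skipped labels = 18 × 0 + 2 × 9 = 18.
Non-drop label index = 16923 + 18 = 16941; at 30 labels/s that is 00:09:24:21, i.e. DF 00:09:24;21.

00:09:24;21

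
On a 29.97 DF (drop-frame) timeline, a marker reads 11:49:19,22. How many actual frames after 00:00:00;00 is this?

1275514

Complete 10-minute blocks: 70, each 17982 frames → 1258740.
Remaining 9 whole minutes in the current block: 1800 + 8 × 1798 = 16184 frames.
Within the current minute: 19 × 30 + 22 − 2 = 590 (labels ;00/;01 skipped at this minute). Total = 1258740 + 16184 + 590 = 1275514.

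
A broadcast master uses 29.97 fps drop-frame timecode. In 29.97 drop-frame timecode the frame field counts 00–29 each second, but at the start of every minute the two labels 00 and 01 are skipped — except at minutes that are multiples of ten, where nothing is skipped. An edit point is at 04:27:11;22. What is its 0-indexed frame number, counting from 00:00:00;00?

480470

As if non-drop at 30 labels/s: (4 × 3600 + 27 × 60 + 11) × 30 + 22 = 480952.
Minute boundaries passed: 267; those not divisible by 10: 267 − 26 = 241; dropped labels = 2 × 241 = 482.
Actual frame index = 480952 − 482 = 480470.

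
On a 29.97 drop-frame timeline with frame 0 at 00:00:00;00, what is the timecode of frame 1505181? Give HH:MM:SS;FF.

Ten DF minutes hold 17982 frames, so frame 1505181 lies in block 83 (frames 1492506–1510487) with 12675 frames into that block.
The block's first minute is 1800 frames and the rest 1798 each; 12675 frames reaches minute 7, so 83 × 18 + 7 × 2 = 1508 labels have been skipped so far.
Adding those back, label number 1505181 + 1508 = 1506689 at 30 labels/s is 50222 s + 29 f = 13 h 57 min 2 s frame 29, i.e. 13:57:02;29.

13:57:02;29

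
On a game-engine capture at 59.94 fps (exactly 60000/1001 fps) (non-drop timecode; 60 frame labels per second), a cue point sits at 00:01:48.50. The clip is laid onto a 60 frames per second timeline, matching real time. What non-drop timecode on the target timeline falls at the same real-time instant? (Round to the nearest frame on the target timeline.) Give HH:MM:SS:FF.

00:01:48:57

Source frame index: (0×3600 + 1×60 + 48) × 60 + 50 = 6530.
Real time: 6530 / (60000/1001) = 653653/6000 s.
Target frame: (653653/6000) × (60) = 653653/100 ≈ 6536.530 → 6537.
At 60 labels/s: frame 6537 → 00:01:48:57.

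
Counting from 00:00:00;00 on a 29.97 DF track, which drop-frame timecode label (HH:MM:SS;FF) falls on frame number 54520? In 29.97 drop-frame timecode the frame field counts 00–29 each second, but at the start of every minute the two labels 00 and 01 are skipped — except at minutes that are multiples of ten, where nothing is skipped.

Each 10-minute DF block holds 10 × 60 × 30 − 9 × 2 = 17982 frames. 54520 ÷ 17982 → 3 full blocks, remainder 574.
Within the partial block the first minute is 1800 frames and each further minute 1798, so 0 further minute boundaries passed. Total skipped labels = 18 × 3 + 2 × 0 = 54.
Non-drop label index = 54520 + 54 = 54574; at 30 labels/s that is 00:30:19:04, i.e. DF 00:30:19;04.

00:30:19;04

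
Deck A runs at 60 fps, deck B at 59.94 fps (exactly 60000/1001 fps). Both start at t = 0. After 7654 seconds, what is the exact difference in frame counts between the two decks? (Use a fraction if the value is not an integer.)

A emits 60 × 7654 = 459240 frames; B emits 60000/1001 × 7654 = 459240000/1001.
Difference = 459240/1001 frames (≈ 458.7812); B is behind A.

459240/1001 frames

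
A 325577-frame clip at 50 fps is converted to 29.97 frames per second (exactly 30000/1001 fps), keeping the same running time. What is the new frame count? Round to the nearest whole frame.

195151 frames

Frames at target rate = 325577 × (30000/1001) / (50) = 27906600/143 ≈ 195151.049.
Nearest whole frame: 195151.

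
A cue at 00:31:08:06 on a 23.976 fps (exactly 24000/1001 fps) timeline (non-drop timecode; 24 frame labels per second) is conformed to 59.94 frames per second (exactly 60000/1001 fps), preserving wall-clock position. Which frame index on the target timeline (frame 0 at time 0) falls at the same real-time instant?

Source frame index: (0×3600 + 31×60 + 8) × 24 + 6 = 44838.
Real time: 44838 / (24000/1001) = 7480473/4000 s.
Target frame: (7480473/4000) × (60000/1001) = 112095.

frame 112095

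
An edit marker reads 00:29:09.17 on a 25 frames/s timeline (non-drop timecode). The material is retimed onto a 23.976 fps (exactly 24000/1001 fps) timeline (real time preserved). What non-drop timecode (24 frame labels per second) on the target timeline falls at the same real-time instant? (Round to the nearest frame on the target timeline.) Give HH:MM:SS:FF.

00:29:07:22

Source frame index: (0×3600 + 29×60 + 9) × 25 + 17 = 43742.
Real time: 43742 / (25) = 43742/25 s.
Target frame: (43742/25) × (24000/1001) = 41992320/1001 ≈ 41950.370 → 41950.
At 24 labels/s: frame 41950 → 00:29:07:22.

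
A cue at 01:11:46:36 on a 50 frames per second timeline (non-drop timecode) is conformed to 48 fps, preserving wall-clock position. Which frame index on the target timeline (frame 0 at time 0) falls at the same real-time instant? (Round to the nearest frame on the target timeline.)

frame 206723

Source frame index: (1×3600 + 11×60 + 46) × 50 + 36 = 215336.
Real time: 215336 / (50) = 107668/25 s.
Target frame: (107668/25) × (48) = 5168064/25 ≈ 206722.560 → 206723.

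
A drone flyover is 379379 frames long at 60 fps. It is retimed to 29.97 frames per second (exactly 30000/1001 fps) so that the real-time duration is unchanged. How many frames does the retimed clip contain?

Target frames = source frames × (target rate / source rate) = 379379 × (30000/1001)/(60) = 379379 × 500/1001 = 189500.

189500 frames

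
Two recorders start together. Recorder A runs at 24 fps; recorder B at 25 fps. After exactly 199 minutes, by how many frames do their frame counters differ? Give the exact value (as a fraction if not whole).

199 min = 11940 s.
A emits 24 × 11940 = 286560 frames; B emits 25 × 11940 = 298500.
Difference = 11940 frames; B is ahead of A.

11940 frames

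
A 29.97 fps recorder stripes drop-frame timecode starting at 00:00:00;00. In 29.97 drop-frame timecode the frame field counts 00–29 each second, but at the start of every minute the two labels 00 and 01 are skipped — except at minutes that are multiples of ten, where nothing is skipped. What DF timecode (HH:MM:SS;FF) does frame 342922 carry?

03:10:42;04

Ten DF minutes hold 17982 frames, so frame 342922 lies in block 19 (frames 341658–359639) with 1264 frames into that block.
The block's first minute is 1800 frames and the rest 1798 each; 1264 frames reaches minute 0, so 19 × 18 + 0 × 2 = 342 labels have been skipped so far.
Adding those back, label number 342922 + 342 = 343264 at 30 labels/s is 11442 s + 4 f = 3 h 10 min 42 s frame 4, i.e. 03:10:42;04.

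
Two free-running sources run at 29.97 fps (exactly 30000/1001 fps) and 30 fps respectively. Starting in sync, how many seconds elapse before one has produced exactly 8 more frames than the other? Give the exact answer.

The gap grows by |30 − 30000/1001| = 30/1001 frames per second.
Time for a 8-frame gap: 8 ÷ (30/1001) = 4004/15 s.

4004/15 seconds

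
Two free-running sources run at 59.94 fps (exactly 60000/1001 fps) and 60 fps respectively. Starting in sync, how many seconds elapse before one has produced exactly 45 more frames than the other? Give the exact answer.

750.75 seconds

The gap grows by |60 − 60000/1001| = 60/1001 frames per second.
Time for a 45-frame gap: 45 ÷ (60/1001) = 750.75 s.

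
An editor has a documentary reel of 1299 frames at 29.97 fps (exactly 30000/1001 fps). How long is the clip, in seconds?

43.3433 seconds

Running time = 1299 / (30000/1001) = 43.3433 s.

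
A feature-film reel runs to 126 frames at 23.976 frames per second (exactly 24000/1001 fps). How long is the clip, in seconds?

5.25525 seconds

Running time = 126 / (24000/1001) = 5.25525 s.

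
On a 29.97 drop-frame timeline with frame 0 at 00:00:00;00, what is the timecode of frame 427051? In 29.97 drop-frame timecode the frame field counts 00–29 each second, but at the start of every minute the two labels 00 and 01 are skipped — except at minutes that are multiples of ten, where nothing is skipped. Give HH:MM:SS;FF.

03:57:29;09

Each 10-minute DF block holds 10 × 60 × 30 − 9 × 2 = 17982 frames. 427051 ÷ 17982 → 23 full blocks, remainder 13465.
Within the partial block the first minute is 1800 frames and each further minute 1798, so 7 further minute boundaries passed. Total skipped labels = 18 × 23 + 2 × 7 = 428.
Non-drop label index = 427051 + 428 = 427479; at 30 labels/s that is 03:57:29:09, i.e. DF 03:57:29;09.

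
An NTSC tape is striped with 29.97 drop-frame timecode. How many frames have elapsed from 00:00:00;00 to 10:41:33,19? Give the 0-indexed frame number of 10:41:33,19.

Complete 10-minute blocks: 64, each 17982 frames → 1150848.
Remaining 1 whole minute in the current block: 1800 + 0 × 1798 = 1800 frames.
Within the current minute: 33 × 30 + 19 − 2 = 1007 (labels ;00/;01 skipped at this minute). Total = 1150848 + 1800 + 1007 = 1153655.

1153655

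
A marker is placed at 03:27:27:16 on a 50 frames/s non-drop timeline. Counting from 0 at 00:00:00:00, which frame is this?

Total seconds to the label: (3 × 3600 + 27 × 60 + 27) = 12447.
Frame index = 12447 × 50 + 16 = 622366.

622366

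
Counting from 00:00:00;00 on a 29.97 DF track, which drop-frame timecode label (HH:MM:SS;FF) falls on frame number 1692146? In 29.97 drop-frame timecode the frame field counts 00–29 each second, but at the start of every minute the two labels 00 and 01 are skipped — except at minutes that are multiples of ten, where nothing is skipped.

Ten DF minutes hold 17982 frames, so frame 1692146 lies in block 94 (frames 1690308–1708289) with 1838 frames into that block.
The block's first minute is 1800 frames and the rest 1798 each; 1838 frames reaches minute 1, so 94 × 18 + 1 × 2 = 1694 labels have been skipped so far.
Adding those back, label number 1692146 + 1694 = 1693840 at 30 labels/s is 56461 s + 10 f = 15 h 41 min 1 s frame 10, i.e. 15:41:01;10.

15:41:01;10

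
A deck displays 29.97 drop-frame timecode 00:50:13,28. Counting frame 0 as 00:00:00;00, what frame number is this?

As if non-drop at 30 labels/s: (0 × 3600 + 50 × 60 + 13) × 30 + 28 = 90418.
Minute boundaries passed: 50; those not divisible by 10: 50 − 5 = 45; dropped labels = 2 × 45 = 90.
Actual frame index = 90418 − 90 = 90328.

90328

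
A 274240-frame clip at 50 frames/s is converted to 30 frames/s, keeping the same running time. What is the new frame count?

164544 frames

Target frames = source frames × (target rate / source rate) = 274240 × (30)/(50) = 274240 × 3/5 = 164544.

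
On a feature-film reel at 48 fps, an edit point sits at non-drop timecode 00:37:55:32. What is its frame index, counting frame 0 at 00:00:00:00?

Total seconds to the label: (0 × 3600 + 37 × 60 + 55) = 2275.
Frame index = 2275 × 48 + 32 = 109232.

109232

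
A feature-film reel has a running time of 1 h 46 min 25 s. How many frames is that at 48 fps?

1 h 46 min 25 s = 6385 s.
Frames = 6385 × 48 = 306480.

306480 frames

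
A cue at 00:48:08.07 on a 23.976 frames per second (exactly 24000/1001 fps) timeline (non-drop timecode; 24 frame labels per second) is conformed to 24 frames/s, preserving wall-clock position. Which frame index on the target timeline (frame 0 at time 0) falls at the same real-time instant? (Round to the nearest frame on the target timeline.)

frame 69388

Source frame index: (0×3600 + 48×60 + 8) × 24 + 7 = 69319.
Real time: 69319 / (24000/1001) = 69388319/24000 s.
Target frame: (69388319/24000) × (24) = 69388319/1000 ≈ 69388.319 → 69388.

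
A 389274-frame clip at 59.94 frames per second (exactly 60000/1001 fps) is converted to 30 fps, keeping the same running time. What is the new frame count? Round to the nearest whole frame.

194832 frames

Frames at target rate = 389274 × (30) / (60000/1001) = 194831637/1000 ≈ 194831.637.
Nearest whole frame: 194832.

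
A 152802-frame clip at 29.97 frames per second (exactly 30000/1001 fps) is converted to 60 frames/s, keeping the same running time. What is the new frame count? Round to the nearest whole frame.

305910 frames

Frames at target rate = 152802 × (60) / (30000/1001) = 76477401/250 ≈ 305909.604.
Nearest whole frame: 305910.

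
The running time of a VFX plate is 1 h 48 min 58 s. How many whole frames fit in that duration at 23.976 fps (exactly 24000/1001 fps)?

156755 frames

1 h 48 min 58 s = 6538 s.
Frames = 6538 × 24000/1001 = 22416000/143 ≈ 156755.2448.
Complete frames: 156755.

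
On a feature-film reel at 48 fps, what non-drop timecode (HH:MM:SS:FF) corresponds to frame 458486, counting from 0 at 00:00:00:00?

02:39:11:38

458486 ÷ 48 = 9551 full seconds, remainder 38 frames.
9551 s = 2 h 39 min 11 s.
Timecode: 02:39:11:38.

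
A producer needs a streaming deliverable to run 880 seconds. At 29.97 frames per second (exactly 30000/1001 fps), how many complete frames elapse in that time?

26373 frames

Frames = 880 × 30000/1001 = 2400000/91 ≈ 26373.6264.
Complete frames: 26373.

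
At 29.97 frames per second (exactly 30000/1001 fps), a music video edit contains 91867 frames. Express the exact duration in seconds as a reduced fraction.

Running time = 91867 ÷ (30000/1001) = 91867 × 1001/30000 = 91958867/30000 s.

91958867/30000 seconds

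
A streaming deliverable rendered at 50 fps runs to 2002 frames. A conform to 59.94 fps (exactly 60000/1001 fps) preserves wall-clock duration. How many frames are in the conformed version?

2400 frames

Target frames = source frames × (target rate / source rate) = 2002 × (60000/1001)/(50) = 2002 × 1200/1001 = 2400.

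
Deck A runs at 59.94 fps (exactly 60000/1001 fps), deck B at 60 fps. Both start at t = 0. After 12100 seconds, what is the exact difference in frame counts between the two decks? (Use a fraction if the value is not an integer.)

A emits 60000/1001 × 12100 = 66000000/91 frames; B emits 60 × 12100 = 726000.
Difference = 66000/91 frames (≈ 725.2747); B is ahead of A.

66000/91 frames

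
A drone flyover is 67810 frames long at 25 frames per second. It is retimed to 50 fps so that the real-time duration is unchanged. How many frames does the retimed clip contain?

135620 frames

Target frames = source frames × (target rate / source rate) = 67810 × (50)/(25) = 67810 × 2 = 135620.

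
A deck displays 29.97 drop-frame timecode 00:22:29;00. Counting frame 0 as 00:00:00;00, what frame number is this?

Complete 10-minute blocks: 2, each 17982 frames → 35964.
Remaining 2 whole minutes in the current block: 1800 + 1 × 1798 = 3598 frames.
Within the current minute: 29 × 30 + 0 − 2 = 868 (labels ;00/;01 skipped at this minute). Total = 35964 + 3598 + 868 = 40430.

40430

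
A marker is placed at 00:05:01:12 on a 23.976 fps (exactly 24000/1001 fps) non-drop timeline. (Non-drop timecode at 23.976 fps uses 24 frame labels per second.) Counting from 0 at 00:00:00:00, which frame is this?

Total seconds to the label: (0 × 3600 + 5 × 60 + 1) = 301.
Frame index = 301 × 24 + 12 = 7236.

7236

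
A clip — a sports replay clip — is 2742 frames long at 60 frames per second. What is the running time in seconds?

Running time = 2742 / (60) = 45.7 s.

45.7 seconds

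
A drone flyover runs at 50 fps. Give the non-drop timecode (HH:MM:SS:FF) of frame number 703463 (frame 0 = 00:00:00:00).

703463 ÷ 50 = 14069 full seconds, remainder 13 frames.
14069 s = 3 h 54 min 29 s.
Timecode: 03:54:29:13.

03:54:29:13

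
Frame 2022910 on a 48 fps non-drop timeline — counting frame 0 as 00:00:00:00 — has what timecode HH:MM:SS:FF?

2022910 ÷ 48 = 42143 full seconds, remainder 46 frames.
42143 s = 11 h 42 min 23 s.
Timecode: 11:42:23:46.

11:42:23:46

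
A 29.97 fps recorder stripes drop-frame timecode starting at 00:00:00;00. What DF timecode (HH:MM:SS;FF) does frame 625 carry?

Each 10-minute DF block holds 10 × 60 × 30 − 9 × 2 = 17982 frames. 625 ÷ 17982 → 0 full blocks, remainder 625.
Within the partial block the first minute is 1800 frames and each further minute 1798, so 0 further minute boundaries passed. Total skipped labels = 18 × 0 + 2 × 0 = 0.
Non-drop label index = 625 + 0 = 625; at 30 labels/s that is 00:00:20:25, i.e. DF 00:00:20;25.

00:00:20;25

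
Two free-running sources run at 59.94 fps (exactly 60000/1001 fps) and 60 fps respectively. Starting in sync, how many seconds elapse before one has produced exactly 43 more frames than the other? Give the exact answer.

The gap grows by |60 − 60000/1001| = 60/1001 frames per second.
Time for a 43-frame gap: 43 ÷ (60/1001) = 43043/60 s.

43043/60 seconds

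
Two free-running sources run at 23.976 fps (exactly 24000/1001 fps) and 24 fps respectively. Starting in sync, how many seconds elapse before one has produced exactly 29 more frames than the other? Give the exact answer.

The gap grows by |24 − 24000/1001| = 24/1001 frames per second.
Time for a 29-frame gap: 29 ÷ (24/1001) = 29029/24 s.

29029/24 seconds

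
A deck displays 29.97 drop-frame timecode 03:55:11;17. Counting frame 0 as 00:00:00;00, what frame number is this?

422923

Complete 10-minute blocks: 23, each 17982 frames → 413586.
Remaining 5 whole minutes in the current block: 1800 + 4 × 1798 = 8992 frames.
Within the current minute: 11 × 30 + 17 − 2 = 345 (labels ;00/;01 skipped at this minute). Total = 413586 + 8992 + 345 = 422923.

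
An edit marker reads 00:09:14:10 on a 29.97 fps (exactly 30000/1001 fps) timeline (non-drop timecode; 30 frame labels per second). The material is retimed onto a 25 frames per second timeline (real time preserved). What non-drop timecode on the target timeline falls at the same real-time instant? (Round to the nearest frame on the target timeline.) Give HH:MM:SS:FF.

Source frame index: (0×3600 + 9×60 + 14) × 30 + 10 = 16630.
Real time: 16630 / (30000/1001) = 1664663/3000 s.
Target frame: (1664663/3000) × (25) = 1664663/120 ≈ 13872.192 → 13872.
At 25 labels/s: frame 13872 → 00:09:14:22.

00:09:14:22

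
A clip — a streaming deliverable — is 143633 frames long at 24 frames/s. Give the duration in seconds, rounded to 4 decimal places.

5984.7083 seconds

Running time = 143633 × 1/24 = 143633/24 s ≈ 5984.7083 s.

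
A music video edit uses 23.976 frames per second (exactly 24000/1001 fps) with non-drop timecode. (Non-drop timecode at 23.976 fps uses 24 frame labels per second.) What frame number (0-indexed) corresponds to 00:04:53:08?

7040

Total seconds to the label: (0 × 3600 + 4 × 60 + 53) = 293.
Frame index = 293 × 24 + 8 = 7040.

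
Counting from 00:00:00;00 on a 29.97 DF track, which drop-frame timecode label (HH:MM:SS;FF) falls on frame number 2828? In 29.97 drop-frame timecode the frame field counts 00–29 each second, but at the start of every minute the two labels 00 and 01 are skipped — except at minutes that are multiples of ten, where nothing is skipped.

Each 10-minute DF block holds 10 × 60 × 30 − 9 × 2 = 17982 frames. 2828 ÷ 17982 → 0 full blocks, remainder 2828.
Within the partial block the first minute is 1800 frames and each further minute 1798, so 1 further minute boundary passed. Total skipped labels = 18 × 0 + 2 × 1 = 2.
Non-drop label index = 2828 + 2 = 2830; at 30 labels/s that is 00:01:34:10, i.e. DF 00:01:34;10.

00:01:34;10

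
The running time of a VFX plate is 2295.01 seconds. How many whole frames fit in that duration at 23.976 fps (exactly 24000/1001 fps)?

55025 frames

Frames = 2295.01 × 24000/1001 = 55080240/1001 ≈ 55025.2148.
Complete frames: 55025.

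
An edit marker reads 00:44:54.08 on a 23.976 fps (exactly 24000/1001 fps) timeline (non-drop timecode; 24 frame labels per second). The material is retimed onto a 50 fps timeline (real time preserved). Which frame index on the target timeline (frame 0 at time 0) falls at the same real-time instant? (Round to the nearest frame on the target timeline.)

Source frame index: (0×3600 + 44×60 + 54) × 24 + 8 = 64664.
Real time: 64664 / (24000/1001) = 8091083/3000 s.
Target frame: (8091083/3000) × (50) = 8091083/60 ≈ 134851.383 → 134851.

frame 134851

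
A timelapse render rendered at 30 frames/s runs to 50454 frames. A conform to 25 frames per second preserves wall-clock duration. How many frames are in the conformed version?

Target frames = source frames × (target rate / source rate) = 50454 × (25)/(30) = 50454 × 5/6 = 42045.

42045 frames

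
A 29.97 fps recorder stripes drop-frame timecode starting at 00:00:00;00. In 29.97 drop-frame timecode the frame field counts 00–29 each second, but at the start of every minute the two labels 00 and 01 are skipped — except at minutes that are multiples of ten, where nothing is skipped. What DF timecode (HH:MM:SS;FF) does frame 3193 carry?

Ten DF minutes hold 17982 frames, so frame 3193 lies in block 0 (frames 0–17981) with 3193 frames into that block.
The block's first minute is 1800 frames and the rest 1798 each; 3193 frames reaches minute 1, so 0 × 18 + 1 × 2 = 2 labels have been skipped so far.
Adding those back, label number 3193 + 2 = 3195 at 30 labels/s is 106 s + 15 f = 0 h 1 min 46 s frame 15, i.e. 00:01:46;15.

00:01:46;15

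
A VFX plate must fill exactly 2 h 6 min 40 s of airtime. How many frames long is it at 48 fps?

364800 frames

2 h 6 min 40 s = 7600 s.
Frames = 7600 × 48 = 364800.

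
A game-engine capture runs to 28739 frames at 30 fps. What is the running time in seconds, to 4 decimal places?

Running time = 28739 × 1/30 = 28739/30 s ≈ 957.9667 s.

957.9667 seconds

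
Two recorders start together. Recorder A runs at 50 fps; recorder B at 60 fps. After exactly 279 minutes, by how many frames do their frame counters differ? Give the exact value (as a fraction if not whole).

279 min = 16740 s.
A emits 50 × 16740 = 837000 frames; B emits 60 × 16740 = 1004400.
Difference = 167400 frames; B is ahead of A.

167400 frames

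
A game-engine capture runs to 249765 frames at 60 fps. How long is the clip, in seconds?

4162.75 seconds

Running time = 249765 / (60) = 4162.75 s.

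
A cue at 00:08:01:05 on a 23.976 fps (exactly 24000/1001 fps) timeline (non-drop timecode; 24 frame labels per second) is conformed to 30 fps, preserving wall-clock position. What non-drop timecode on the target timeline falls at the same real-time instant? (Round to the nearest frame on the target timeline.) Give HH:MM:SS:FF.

00:08:01:21

Source frame index: (0×3600 + 8×60 + 1) × 24 + 5 = 11549.
Real time: 11549 / (24000/1001) = 11560549/24000 s.
Target frame: (11560549/24000) × (30) = 11560549/800 ≈ 14450.686 → 14451.
At 30 labels/s: frame 14451 → 00:08:01:21.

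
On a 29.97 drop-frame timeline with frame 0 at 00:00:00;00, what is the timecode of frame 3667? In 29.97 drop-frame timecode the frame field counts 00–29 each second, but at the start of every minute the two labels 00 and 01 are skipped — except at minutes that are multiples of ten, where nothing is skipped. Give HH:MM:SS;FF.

Each 10-minute DF block holds 10 × 60 × 30 − 9 × 2 = 17982 frames. 3667 ÷ 17982 → 0 full blocks, remainder 3667.
Within the partial block the first minute is 1800 frames and each further minute 1798, so 2 further minute boundaries passed. Total skipped labels = 18 × 0 + 2 × 2 = 4.
Non-drop label index = 3667 + 4 = 3671; at 30 labels/s that is 00:02:02:11, i.e. DF 00:02:02;11.

00:02:02;11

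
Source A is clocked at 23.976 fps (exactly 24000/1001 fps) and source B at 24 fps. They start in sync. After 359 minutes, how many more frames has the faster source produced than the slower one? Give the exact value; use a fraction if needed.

516960/1001 frames

359 min = 21540 s.
A emits 24000/1001 × 21540 = 516960000/1001 frames; B emits 24 × 21540 = 516960.
Difference = 516960/1001 frames (≈ 516.4436); B is ahead of A.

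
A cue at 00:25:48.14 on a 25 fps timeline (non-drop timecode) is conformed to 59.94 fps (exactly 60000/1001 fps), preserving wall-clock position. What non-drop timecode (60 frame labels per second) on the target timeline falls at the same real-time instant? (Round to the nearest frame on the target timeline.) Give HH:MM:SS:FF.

00:25:47:01

Source frame index: (0×3600 + 25×60 + 48) × 25 + 14 = 38714.
Real time: 38714 / (25) = 38714/25 s.
Target frame: (38714/25) × (60000/1001) = 7147200/77 ≈ 92820.779 → 92821.
At 60 labels/s: frame 92821 → 00:25:47:01.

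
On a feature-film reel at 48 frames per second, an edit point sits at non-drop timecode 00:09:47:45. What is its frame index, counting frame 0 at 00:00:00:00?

Total seconds to the label: (0 × 3600 + 9 × 60 + 47) = 587.
Frame index = 587 × 48 + 45 = 28221.

28221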